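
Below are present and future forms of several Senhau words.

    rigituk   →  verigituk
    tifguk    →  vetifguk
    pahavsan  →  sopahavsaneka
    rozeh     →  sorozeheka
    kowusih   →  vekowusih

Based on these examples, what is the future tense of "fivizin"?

rozeh and kowusih both end in -h yet inflect differently (sorozeheka, vekowusih), so the final letter is not what conditions the rule; the last vowel is.
"fivizin" has last vowel 'i'. The one such stem in the data (kowusih → vekowusih) adds the prefix ve-, so the same rule applies.
The other pattern: stems whose last vowel is 'a' or 'e' add so- … -eka around the stem.
So fivizin → vefivizin.

vefivizin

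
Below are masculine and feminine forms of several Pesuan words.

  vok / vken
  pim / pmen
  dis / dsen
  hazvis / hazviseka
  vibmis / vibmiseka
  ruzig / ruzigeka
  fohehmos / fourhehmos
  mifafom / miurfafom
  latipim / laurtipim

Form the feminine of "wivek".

"wivek" has 2 vowels. The stems with 2 vowels (hazvis → hazviseka, vibmis → vibmiseka, ruzig → ruzigeka) add -eka.
So wivek → wivekeka.

wivekeka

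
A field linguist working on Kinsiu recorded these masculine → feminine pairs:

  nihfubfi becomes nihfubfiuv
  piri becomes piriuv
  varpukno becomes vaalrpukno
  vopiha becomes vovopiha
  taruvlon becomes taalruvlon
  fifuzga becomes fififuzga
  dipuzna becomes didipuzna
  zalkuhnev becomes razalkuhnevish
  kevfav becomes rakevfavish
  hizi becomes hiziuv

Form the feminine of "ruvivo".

fifuzga and kevfav both have last vowel 'a' yet inflect differently (fififuzga, rakevfavish), so the last vowel is not what conditions the rule; the final letter is.
"ruvivo" ends in -o. The one such stem in the data (varpukno → vaalrpukno) inserts -al- after the first vowel (as does taruvlon), so the same rule applies.
So ruvivo → rualvivo.

rualvivo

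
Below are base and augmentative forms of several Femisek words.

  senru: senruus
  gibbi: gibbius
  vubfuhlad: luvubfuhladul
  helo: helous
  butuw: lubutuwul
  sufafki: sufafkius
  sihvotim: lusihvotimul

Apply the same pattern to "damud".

senru and butuw both have last vowel 'u' yet inflect differently (senruus, lubutuwul), so the last vowel is not what conditions the rule; whether the stem ends in a vowel or a consonant is.
"damud" ends in a consonant. The stems ending in a consonant (butuw → lubutuwul, sihvotim → lusihvotimul, vubfuhlad → luvubfuhladul) add lu- … -ul around the stem.
The other pattern: stems ending in a vowel add -us.
So damud → ludamudul.

ludamudul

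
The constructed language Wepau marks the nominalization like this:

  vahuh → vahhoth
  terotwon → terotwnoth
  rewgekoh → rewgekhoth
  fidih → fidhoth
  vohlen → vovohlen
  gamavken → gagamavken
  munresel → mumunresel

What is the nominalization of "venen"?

"venen" has last vowel 'e'. The stems whose last vowel is 'e' (munresel → mumunresel, gamavken → gagamavken, vohlen → vovohlen) repeat the first consonant+vowel as a prefix.
The other pattern: stems whose last vowel is 'i', 'o' or 'u' delete the last vowel and add -oth.
So venen → vevenen.

vevenen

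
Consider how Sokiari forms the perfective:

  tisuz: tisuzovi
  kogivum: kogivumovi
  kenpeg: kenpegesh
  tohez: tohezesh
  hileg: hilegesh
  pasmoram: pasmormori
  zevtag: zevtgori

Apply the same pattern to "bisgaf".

tisuz and tohez both end in -z yet inflect differently (tisuzovi, tohezesh), so the final letter is not what conditions the rule; the last vowel is.
"bisgaf" has last vowel 'a'. The stems whose last vowel is 'a' (pasmoram → pasmormori, zevtag → zevtgori) delete the last vowel and add -ori.
So bisgaf → bisgfori.

bisgfori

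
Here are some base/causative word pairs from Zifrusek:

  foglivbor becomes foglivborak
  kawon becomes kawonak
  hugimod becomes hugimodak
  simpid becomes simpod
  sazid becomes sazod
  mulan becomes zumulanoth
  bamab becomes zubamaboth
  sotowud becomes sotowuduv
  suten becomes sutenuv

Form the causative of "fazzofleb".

fazzoflebuv

"fazzofleb" has last vowel 'e'. The one such stem in the data (suten → sutenuv) adds -uv, so the same rule applies.
So fazzofleb → fazzoflebuv.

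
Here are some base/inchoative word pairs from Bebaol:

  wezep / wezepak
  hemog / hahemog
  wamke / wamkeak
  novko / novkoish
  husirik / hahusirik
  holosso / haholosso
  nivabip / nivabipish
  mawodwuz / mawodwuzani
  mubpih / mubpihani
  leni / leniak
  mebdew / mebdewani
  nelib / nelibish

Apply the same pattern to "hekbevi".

holosso and novko both end in -o yet inflect differently (haholosso, novkoish), so the final letter is not what conditions the rule; the first letter is.
"hekbevi" begins with h-. The stems beginning with h- (husirik → hahusirik, holosso → haholosso, hemog → hahemog) add the prefix ha-.
The other patterns: stems beginning with m- add -ani; stems beginning with n- add -ish; stems beginning with l- or w- add -ak.
So hekbevi → hahekbevi.

hahekbevi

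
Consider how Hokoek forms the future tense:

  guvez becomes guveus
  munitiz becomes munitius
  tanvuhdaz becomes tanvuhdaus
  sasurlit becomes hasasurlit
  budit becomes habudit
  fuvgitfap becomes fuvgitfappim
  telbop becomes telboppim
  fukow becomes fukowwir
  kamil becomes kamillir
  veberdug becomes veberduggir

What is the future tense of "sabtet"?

munitiz and sasurlit both have last vowel 'i' yet inflect differently (munitius, hasasurlit), so the last vowel is not what conditions the rule; the final letter is.
"sabtet" ends in -t. The stems ending in -t (sasurlit → hasasurlit, budit → habudit) add the prefix ha-.
The other patterns: stems ending in -z drop the final letter and add -us; stems ending in -p double the final consonant and add -im; stems ending in -g, -l or -w double the final consonant and add -ir.
So sabtet → hasabtet.

hasabtet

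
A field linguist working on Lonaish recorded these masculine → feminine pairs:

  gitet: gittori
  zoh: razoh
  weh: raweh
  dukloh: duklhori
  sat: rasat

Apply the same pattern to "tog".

ratog

sat and gitet both end in -t yet inflect differently (rasat, gittori), so the final letter is not what conditions the rule; the number of vowels is.
"tog" has 1 vowel. The stems with 1 vowel (sat → rasat, weh → raweh, zoh → razoh) add the prefix ra-.
So tog → ratog.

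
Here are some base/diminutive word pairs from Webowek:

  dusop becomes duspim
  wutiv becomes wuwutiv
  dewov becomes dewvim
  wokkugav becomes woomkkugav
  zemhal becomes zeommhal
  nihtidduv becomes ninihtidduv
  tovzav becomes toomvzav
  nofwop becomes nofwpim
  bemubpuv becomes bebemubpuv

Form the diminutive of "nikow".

nikwim

dewov and wokkugav both end in -v yet inflect differently (dewvim, woomkkugav), so the final letter is not what conditions the rule; the last vowel is.
"nikow" has last vowel 'o'. The stems whose last vowel is 'o' (dewov → dewvim, dusop → duspim, nofwop → nofwpim) delete the last vowel and add -im.
So nikow → nikwim.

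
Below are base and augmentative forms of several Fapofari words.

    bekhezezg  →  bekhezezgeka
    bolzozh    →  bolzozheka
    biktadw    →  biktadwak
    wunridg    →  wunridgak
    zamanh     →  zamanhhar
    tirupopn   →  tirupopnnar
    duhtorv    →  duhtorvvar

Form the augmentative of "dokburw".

bekhezezg and wunridg both end in -g yet inflect differently (bekhezezgeka, wunridgak), so the final letter is not what conditions the rule; the second-to-last letter is.
"dokburw" has second-to-last letter 'r'. The one such stem in the data (duhtorv → duhtorvvar) doubles the final consonant and adds -ar (as do zamanh, tirupopn), so the same rule applies.
So dokburw → dokburwwar.

dokburwwar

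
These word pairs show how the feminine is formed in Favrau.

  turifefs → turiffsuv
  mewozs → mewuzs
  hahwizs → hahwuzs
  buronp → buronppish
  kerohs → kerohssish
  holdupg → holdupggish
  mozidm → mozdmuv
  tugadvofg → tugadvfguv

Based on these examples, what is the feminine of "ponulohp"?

"ponulohp" has second-to-last letter 'h'. The one such stem in the data (kerohs → kerohssish) doubles the final consonant and adds -ish (as do buronp, holdupg), so the same rule applies.
So ponulohp → ponulohppish.

ponulohppish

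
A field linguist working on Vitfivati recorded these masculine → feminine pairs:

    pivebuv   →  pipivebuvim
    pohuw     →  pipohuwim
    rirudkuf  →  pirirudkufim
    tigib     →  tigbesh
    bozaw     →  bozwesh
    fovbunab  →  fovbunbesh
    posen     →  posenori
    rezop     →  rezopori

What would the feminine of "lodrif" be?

pohuw and bozaw both end in -w yet inflect differently (pipohuwim, bozwesh), so the final letter is not what conditions the rule; the last vowel is.
"lodrif" has last vowel 'i'. The one such stem in the data (tigib → tigbesh) deletes the last vowel and adds -esh (as do bozaw, fovbunab), so the same rule applies.
The other patterns: stems whose last vowel is 'u' add pi- … -im around the stem; stems whose last vowel is 'e' or 'o' add -ori.
So lodrif → lodrfesh.

lodrfesh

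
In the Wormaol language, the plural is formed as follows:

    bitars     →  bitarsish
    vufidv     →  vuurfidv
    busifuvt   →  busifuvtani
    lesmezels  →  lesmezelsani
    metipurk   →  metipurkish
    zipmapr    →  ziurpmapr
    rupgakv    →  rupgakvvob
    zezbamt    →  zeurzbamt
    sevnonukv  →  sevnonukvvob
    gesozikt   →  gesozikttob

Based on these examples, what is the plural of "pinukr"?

bitars and lesmezels both end in -s yet inflect differently (bitarsish, lesmezelsani), so the final letter is not what conditions the rule; the second-to-last letter is.
"pinukr" has second-to-last letter 'k'. The stems whose second-to-last letter is 'k' (sevnonukv → sevnonukvvob, gesozikt → gesozikttob, rupgakv → rupgakvvob) double the final consonant and add -ob.
So pinukr → pinukrrob.

pinukrrob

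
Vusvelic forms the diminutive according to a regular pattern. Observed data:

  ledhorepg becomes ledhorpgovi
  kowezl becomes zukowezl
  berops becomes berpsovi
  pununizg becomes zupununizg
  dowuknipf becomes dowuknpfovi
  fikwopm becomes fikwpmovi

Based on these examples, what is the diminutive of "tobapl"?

"tobapl" has second-to-last letter 'p'. The stems whose second-to-last letter is 'p' (ledhorepg → ledhorpgovi, berops → berpsovi, dowuknipf → dowuknpfovi) delete the last vowel and add -ovi.
The other pattern: stems whose second-to-last letter is 'z' add the prefix zu-.
So tobapl → tobplovi.

tobplovi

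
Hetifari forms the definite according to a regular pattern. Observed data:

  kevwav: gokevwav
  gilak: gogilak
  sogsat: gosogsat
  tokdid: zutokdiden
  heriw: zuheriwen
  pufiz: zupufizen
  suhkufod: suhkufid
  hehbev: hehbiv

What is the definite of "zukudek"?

tokdid and suhkufod both end in -d yet inflect differently (zutokdiden, suhkufid), so the final letter is not what conditions the rule; the last vowel is.
"zukudek" has last vowel 'e'. The one such stem in the data (hehbev → hehbiv) changes the last vowel to 'i' (as does suhkufod), so the same rule applies.
The other patterns: stems whose last vowel is 'a' add the prefix go-; stems whose last vowel is 'i' add zu- … -en around the stem.
So zukudek → zukudik.

zukudik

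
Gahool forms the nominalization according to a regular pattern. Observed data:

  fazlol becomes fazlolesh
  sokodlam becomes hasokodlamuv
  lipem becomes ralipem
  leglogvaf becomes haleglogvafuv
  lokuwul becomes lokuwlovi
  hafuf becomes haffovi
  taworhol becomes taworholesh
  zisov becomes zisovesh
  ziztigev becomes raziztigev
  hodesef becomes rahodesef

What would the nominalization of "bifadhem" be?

hafuf and hodesef both end in -f yet inflect differently (haffovi, rahodesef), so the final letter is not what conditions the rule; the last vowel is.
"bifadhem" has last vowel 'e'. The stems whose last vowel is 'e' (hodesef → rahodesef, lipem → ralipem, ziztigev → raziztigev) add the prefix ra-.
So bifadhem → rabifadhem.

rabifadhem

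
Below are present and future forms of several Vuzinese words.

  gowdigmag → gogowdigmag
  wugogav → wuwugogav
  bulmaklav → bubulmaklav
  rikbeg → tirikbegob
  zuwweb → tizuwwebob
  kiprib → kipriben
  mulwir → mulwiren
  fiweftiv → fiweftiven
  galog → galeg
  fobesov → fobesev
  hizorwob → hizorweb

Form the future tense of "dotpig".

dotpigen

gowdigmag and rikbeg both end in -g yet inflect differently (gogowdigmag, tirikbegob), so the final letter is not what conditions the rule; the last vowel is.
"dotpig" has last vowel 'i'. The stems whose last vowel is 'i' (kiprib → kipriben, mulwir → mulwiren, fiweftiv → fiweftiven) add -en.
The other patterns: stems whose last vowel is 'a' repeat the first consonant+vowel as a prefix; stems whose last vowel is 'e' add ti- … -ob around the stem; stems whose last vowel is 'o' change the last vowel to 'e'.
So dotpig → dotpigen.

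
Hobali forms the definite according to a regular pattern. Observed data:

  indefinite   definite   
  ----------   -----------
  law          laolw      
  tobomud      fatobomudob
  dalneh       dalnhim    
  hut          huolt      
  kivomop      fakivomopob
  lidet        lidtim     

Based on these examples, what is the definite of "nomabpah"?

fanomabpahob

"nomabpah" has 3 vowels. The stems with 3 vowels (kivomop → fakivomopob, tobomud → fatobomudob) add fa- … -ob around the stem.
So nomabpah → fanomabpahob.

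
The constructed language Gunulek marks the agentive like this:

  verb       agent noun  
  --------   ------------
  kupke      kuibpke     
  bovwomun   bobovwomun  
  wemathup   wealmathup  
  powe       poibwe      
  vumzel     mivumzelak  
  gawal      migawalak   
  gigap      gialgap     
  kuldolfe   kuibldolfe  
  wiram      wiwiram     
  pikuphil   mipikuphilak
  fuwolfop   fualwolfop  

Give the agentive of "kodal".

gawal and gigap both have last vowel 'a' yet inflect differently (migawalak, gialgap), so the last vowel is not what conditions the rule; the final letter is.
"kodal" ends in -l. The stems ending in -l (pikuphil → mipikuphilak, gawal → migawalak, vumzel → mivumzelak) add mi- … -ak around the stem.
The other patterns: stems ending in -p insert -al- after the first vowel; stems ending in -e insert -ib- after the first vowel; stems ending in -m or -n repeat the first consonant+vowel as a prefix.
So kodal → mikodalak.

mikodalak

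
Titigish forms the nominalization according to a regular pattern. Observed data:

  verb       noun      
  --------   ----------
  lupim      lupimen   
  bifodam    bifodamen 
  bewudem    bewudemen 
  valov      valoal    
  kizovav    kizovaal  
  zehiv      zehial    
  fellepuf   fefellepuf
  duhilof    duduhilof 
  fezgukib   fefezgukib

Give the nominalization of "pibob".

"pibob" ends in -b. The one such stem in the data (fezgukib → fefezgukib) repeats the first consonant+vowel as a prefix (as do fellepuf, duhilof), so the same rule applies.
So pibob → pipibob.

pipibob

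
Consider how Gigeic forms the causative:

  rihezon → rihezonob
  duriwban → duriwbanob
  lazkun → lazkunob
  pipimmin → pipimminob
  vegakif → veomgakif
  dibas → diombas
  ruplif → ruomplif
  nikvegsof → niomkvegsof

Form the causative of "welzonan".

welzonanob

pipimmin and vegakif both have last vowel 'i' yet inflect differently (pipimminob, veomgakif), so the last vowel is not what conditions the rule; the final letter is.
"welzonan" ends in -n. The stems ending in -n (rihezon → rihezonob, duriwban → duriwbanob, lazkun → lazkunob) add -ob.
The other pattern: stems ending in -f or -s insert -om- after the first vowel.
So welzonan → welzonanob.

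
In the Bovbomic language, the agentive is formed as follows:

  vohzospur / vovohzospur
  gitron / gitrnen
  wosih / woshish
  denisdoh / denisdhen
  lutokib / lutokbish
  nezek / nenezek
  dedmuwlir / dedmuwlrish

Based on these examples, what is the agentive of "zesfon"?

zesfnen

wosih and denisdoh both end in -h yet inflect differently (woshish, denisdhen), so the final letter is not what conditions the rule; the last vowel is.
"zesfon" has last vowel 'o'. The stems whose last vowel is 'o' (denisdoh → denisdhen, gitron → gitrnen) delete the last vowel and add -en.
The other patterns: stems whose last vowel is 'i' delete the last vowel and add -ish; stems whose last vowel is 'e' or 'u' repeat the first consonant+vowel as a prefix.
So zesfon → zesfnen.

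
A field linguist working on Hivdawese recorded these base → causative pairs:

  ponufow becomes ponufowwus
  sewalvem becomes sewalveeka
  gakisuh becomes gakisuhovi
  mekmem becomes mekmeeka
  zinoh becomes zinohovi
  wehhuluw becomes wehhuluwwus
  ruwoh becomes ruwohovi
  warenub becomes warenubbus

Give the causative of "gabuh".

gabuhovi

gakisuh and wehhuluw both have last vowel 'u' yet inflect differently (gakisuhovi, wehhuluwwus), so the last vowel is not what conditions the rule; the final letter is.
"gabuh" ends in -h. The stems ending in -h (gakisuh → gakisuhovi, zinoh → zinohovi, ruwoh → ruwohovi) add -ovi.
The other patterns: stems ending in -m drop the final letter and add -eka; stems ending in -b or -w double the final consonant and add -us.
So gabuh → gabuhovi.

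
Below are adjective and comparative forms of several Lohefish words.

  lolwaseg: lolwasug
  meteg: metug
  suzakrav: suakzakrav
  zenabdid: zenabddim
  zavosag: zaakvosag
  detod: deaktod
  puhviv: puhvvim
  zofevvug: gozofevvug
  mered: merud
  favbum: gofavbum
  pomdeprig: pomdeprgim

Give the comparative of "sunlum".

gosunlum

mered and zenabdid both end in -d yet inflect differently (merud, zenabddim), so the final letter is not what conditions the rule; the last vowel is.
"sunlum" has last vowel 'u'. The stems whose last vowel is 'u' (zofevvug → gozofevvug, favbum → gofavbum) add the prefix go-.
So sunlum → gosunlum.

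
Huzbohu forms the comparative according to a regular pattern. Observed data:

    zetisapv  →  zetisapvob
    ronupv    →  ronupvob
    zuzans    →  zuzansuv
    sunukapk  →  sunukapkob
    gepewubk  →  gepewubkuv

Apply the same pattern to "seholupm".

seholupmob

sunukapk and gepewubk both end in -k yet inflect differently (sunukapkob, gepewubkuv), so the final letter is not what conditions the rule; the second-to-last letter is.
"seholupm" has second-to-last letter 'p'. The stems whose second-to-last letter is 'p' (zetisapv → zetisapvob, ronupv → ronupvob, sunukapk → sunukapkob) add -ob.
So seholupm → seholupmob.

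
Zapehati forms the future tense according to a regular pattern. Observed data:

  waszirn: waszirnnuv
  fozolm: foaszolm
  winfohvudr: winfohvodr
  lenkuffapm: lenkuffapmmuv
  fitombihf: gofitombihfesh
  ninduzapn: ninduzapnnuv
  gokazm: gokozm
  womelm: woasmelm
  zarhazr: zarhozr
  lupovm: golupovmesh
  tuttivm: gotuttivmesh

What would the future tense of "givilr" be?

giasvilr

"givilr" has second-to-last letter 'l'. The stems whose second-to-last letter is 'l' (womelm → woasmelm, fozolm → foaszolm) insert -as- after the first vowel.
So givilr → giasvilr.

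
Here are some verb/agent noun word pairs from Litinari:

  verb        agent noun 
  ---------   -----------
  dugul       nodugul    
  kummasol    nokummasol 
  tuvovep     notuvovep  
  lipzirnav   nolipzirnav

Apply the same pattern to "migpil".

Every pair shown (dugul → nodugul, kummasol → nokummasol, tuvovep → notuvovep, …) follows the same rule: add the prefix no-.
So migpil → nomigpil.

nomigpil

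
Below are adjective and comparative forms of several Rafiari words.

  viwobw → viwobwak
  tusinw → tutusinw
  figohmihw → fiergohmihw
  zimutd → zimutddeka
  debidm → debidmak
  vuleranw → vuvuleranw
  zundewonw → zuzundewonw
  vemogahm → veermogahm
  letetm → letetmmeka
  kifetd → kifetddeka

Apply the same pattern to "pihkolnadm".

pihkolnadmak

letetm and debidm both end in -m yet inflect differently (letetmmeka, debidmak), so the final letter is not what conditions the rule; the second-to-last letter is.
"pihkolnadm" has second-to-last letter 'd'. The one such stem in the data (debidm → debidmak) adds -ak, so the same rule applies.
The other patterns: stems whose second-to-last letter is 'n' repeat the first consonant+vowel as a prefix; stems whose second-to-last letter is 't' double the final consonant and add -eka; stems whose second-to-last letter is 'h' insert -er- after the first vowel.
So pihkolnadm → pihkolnadmak.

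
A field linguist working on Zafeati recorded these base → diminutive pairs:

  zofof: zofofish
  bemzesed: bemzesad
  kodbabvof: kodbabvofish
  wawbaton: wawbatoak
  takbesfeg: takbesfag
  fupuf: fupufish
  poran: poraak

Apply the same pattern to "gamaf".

kodbabvof and wawbaton both have last vowel 'o' yet inflect differently (kodbabvofish, wawbatoak), so the last vowel is not what conditions the rule; the final letter is.
"gamaf" ends in -f. The stems ending in -f (kodbabvof → kodbabvofish, zofof → zofofish, fupuf → fupufish) add -ish.
The other patterns: stems ending in -n drop the final letter and add -ak; stems ending in -d or -g change the last vowel to 'a'.
So gamaf → gamafish.

gamafish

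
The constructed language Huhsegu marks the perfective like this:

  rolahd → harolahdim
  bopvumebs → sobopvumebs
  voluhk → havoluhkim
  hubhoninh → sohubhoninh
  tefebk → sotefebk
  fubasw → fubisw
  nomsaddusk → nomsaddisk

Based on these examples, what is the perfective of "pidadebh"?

sopidadebh

voluhk and nomsaddusk both end in -k yet inflect differently (havoluhkim, nomsaddisk), so the final letter is not what conditions the rule; the second-to-last letter is.
"pidadebh" has second-to-last letter 'b'. The stems whose second-to-last letter is 'b' (tefebk → sotefebk, bopvumebs → sobopvumebs) add the prefix so-.
The other patterns: stems whose second-to-last letter is 'h' add ha- … -im around the stem; stems whose second-to-last letter is 's' change the last vowel to 'i'.
So pidadebh → sopidadebh.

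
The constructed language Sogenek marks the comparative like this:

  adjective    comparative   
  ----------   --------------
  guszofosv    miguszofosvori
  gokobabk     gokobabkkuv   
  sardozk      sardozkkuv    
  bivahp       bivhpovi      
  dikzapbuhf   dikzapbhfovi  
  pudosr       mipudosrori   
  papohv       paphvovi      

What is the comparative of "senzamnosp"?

misenzamnospori

papohv and guszofosv both end in -v yet inflect differently (paphvovi, miguszofosvori), so the final letter is not what conditions the rule; the second-to-last letter is.
"senzamnosp" has second-to-last letter 's'. The stems whose second-to-last letter is 's' (pudosr → mipudosrori, guszofosv → miguszofosvori) add mi- … -ori around the stem.
The other patterns: stems whose second-to-last letter is 'h' delete the last vowel and add -ovi; stems whose second-to-last letter is 'b' or 'z' double the final consonant and add -uv.
So senzamnosp → misenzamnospori.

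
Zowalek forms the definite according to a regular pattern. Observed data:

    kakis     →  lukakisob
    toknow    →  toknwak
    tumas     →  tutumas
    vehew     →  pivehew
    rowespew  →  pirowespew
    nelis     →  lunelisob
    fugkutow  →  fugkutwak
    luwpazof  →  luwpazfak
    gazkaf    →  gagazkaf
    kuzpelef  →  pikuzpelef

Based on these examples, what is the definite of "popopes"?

pipopopes

luwpazof and gazkaf both end in -f yet inflect differently (luwpazfak, gagazkaf), so the final letter is not what conditions the rule; the last vowel is.
"popopes" has last vowel 'e'. The stems whose last vowel is 'e' (kuzpelef → pikuzpelef, vehew → pivehew, rowespew → pirowespew) add the prefix pi-.
So popopes → pipopopes.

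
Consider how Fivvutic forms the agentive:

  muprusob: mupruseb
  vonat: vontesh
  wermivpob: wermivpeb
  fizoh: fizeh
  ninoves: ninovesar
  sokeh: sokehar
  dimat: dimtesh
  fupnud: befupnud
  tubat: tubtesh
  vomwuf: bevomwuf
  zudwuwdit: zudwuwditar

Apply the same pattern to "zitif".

dimat and zudwuwdit both end in -t yet inflect differently (dimtesh, zudwuwditar), so the final letter is not what conditions the rule; the last vowel is.
"zitif" has last vowel 'i'. The one such stem in the data (zudwuwdit → zudwuwditar) adds -ar, so the same rule applies.
The other patterns: stems whose last vowel is 'o' change the last vowel to 'e'; stems whose last vowel is 'u' add the prefix be-; stems whose last vowel is 'a' delete the last vowel and add -esh.
So zitif → zitifar.

zitifar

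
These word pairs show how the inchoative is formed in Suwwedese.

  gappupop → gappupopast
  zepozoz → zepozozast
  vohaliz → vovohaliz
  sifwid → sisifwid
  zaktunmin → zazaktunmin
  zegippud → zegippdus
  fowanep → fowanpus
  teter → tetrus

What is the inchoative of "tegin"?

tetegin

zepozoz and vohaliz both end in -z yet inflect differently (zepozozast, vovohaliz), so the final letter is not what conditions the rule; the last vowel is.
"tegin" has last vowel 'i'. The stems whose last vowel is 'i' (vohaliz → vovohaliz, sifwid → sisifwid, zaktunmin → zazaktunmin) repeat the first consonant+vowel as a prefix.
The other patterns: stems whose last vowel is 'o' add -ast; stems whose last vowel is 'e' or 'u' delete the last vowel and add -us.
So tegin → tetegin.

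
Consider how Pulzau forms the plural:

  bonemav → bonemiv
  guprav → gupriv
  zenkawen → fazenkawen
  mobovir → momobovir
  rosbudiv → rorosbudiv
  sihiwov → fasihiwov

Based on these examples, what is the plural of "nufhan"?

nufhin

guprav and rosbudiv both end in -v yet inflect differently (gupriv, rorosbudiv), so the final letter is not what conditions the rule; the last vowel is.
"nufhan" has last vowel 'a'. The stems whose last vowel is 'a' (guprav → gupriv, bonemav → bonemiv) change the last vowel to 'i'.
The other patterns: stems whose last vowel is 'i' repeat the first consonant+vowel as a prefix; stems whose last vowel is 'e' or 'o' add the prefix fa-.
So nufhan → nufhin.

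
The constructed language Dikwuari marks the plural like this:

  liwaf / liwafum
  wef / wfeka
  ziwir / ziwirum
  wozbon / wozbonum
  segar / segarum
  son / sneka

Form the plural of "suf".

liwaf and wef both end in -f yet inflect differently (liwafum, wfeka), so the final letter is not what conditions the rule; the number of vowels is.
"suf" has 1 vowel. The stems with 1 vowel (wef → wfeka, son → sneka) delete the last vowel and add -eka.
The other pattern: stems with 2 vowels add -um.
So suf → sfeka.

sfeka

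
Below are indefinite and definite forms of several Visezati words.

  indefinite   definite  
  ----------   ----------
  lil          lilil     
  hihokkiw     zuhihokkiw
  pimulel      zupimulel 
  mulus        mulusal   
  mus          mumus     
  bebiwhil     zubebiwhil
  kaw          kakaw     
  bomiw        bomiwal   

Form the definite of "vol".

vovol

mus and mulus both end in -s yet inflect differently (mumus, mulusal), so the final letter is not what conditions the rule; the number of vowels is.
"vol" has 1 vowel. The stems with 1 vowel (kaw → kakaw, mus → mumus, lil → lilil) repeat the first consonant+vowel as a prefix.
The other patterns: stems with 2 vowels add -al; stems with 3 vowels add the prefix zu-.
So vol → vovol.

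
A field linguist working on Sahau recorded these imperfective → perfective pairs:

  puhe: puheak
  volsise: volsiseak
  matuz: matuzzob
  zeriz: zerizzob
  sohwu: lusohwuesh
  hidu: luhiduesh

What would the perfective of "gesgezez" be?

matuz and sohwu both have last vowel 'u' yet inflect differently (matuzzob, lusohwuesh), so the last vowel is not what conditions the rule; the final letter is.
"gesgezez" ends in -z. The stems ending in -z (matuz → matuzzob, zeriz → zerizzob) double the final consonant and add -ob.
The other patterns: stems ending in -e add -ak; stems ending in -u add lu- … -esh around the stem.
So gesgezez → gesgezezzob.

gesgezezzob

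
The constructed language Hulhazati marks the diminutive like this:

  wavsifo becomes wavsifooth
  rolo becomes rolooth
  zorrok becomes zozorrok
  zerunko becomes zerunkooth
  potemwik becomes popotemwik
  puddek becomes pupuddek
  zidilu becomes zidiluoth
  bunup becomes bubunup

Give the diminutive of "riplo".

zorrok and zerunko both have last vowel 'o' yet inflect differently (zozorrok, zerunkooth), so the last vowel is not what conditions the rule; whether the stem ends in a vowel or a consonant is.
"riplo" ends in a vowel. The stems ending in a vowel (zerunko → zerunkooth, zidilu → zidiluoth, wavsifo → wavsifooth) add -oth.
The other pattern: stems ending in a consonant repeat the first consonant+vowel as a prefix.
So riplo → riplooth.

riplooth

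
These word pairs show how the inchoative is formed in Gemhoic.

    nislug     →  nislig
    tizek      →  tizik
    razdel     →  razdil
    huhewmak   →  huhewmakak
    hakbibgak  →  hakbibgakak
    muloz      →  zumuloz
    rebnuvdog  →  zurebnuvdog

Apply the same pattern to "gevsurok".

zugevsurok

"gevsurok" has last vowel 'o'. The stems whose last vowel is 'o' (muloz → zumuloz, rebnuvdog → zurebnuvdog) add the prefix zu-.
So gevsurok → zugevsurok.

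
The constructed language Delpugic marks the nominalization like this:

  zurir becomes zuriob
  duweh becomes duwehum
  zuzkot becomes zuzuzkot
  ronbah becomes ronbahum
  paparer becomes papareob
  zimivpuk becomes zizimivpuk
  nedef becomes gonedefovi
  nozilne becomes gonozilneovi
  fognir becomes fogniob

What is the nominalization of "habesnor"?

"habesnor" ends in -r. The stems ending in -r (fognir → fogniob, zurir → zuriob, paparer → papareob) drop the final letter and add -ob.
The other patterns: stems ending in -e or -f add go- … -ovi around the stem; stems ending in -k or -t repeat the first consonant+vowel as a prefix; stems ending in -h add -um.
So habesnor → habesnoob.

habesnoob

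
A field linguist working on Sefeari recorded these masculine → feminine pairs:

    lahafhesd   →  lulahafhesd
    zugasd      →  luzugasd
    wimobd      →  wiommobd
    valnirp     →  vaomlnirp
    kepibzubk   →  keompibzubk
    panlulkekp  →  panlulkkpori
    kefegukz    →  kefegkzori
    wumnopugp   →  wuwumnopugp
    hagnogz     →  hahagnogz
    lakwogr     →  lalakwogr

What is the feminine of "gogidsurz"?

"gogidsurz" has second-to-last letter 'r'. The one such stem in the data (valnirp → vaomlnirp) inserts -om- after the first vowel (as do wimobd, kepibzubk), so the same rule applies.
So gogidsurz → goomgidsurz.

goomgidsurz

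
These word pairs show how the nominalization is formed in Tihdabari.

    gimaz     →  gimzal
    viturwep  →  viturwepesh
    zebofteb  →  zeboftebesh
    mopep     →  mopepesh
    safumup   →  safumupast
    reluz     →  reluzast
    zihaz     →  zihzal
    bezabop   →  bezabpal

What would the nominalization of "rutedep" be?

viturwep and bezabop both end in -p yet inflect differently (viturwepesh, bezabpal), so the final letter is not what conditions the rule; the last vowel is.
"rutedep" has last vowel 'e'. The stems whose last vowel is 'e' (viturwep → viturwepesh, mopep → mopepesh, zebofteb → zeboftebesh) add -esh.
The other patterns: stems whose last vowel is 'a' or 'o' delete the last vowel and add -al; stems whose last vowel is 'u' add -ast.
So rutedep → rutedepesh.

rutedepesh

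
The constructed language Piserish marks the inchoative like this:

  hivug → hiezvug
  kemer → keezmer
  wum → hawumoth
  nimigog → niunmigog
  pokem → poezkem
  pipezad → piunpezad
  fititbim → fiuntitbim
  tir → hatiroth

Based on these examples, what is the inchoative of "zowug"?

zoezwug

wum and pokem both end in -m yet inflect differently (hawumoth, poezkem), so the final letter is not what conditions the rule; the number of vowels is.
"zowug" has 2 vowels. The stems with 2 vowels (hivug → hiezvug, pokem → poezkem, kemer → keezmer) insert -ez- after the first vowel.
The other patterns: stems with 1 vowel add ha- … -oth around the stem; stems with 3 vowels insert -un- after the first vowel.
So zowug → zoezwug.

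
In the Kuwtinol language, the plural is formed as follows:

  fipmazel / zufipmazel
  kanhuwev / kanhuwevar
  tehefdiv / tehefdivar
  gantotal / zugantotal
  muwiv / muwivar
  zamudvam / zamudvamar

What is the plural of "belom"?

belomar

gantotal and zamudvam both have last vowel 'a' yet inflect differently (zugantotal, zamudvamar), so the last vowel is not what conditions the rule; the final letter is.
"belom" ends in -m. The one such stem in the data (zamudvam → zamudvamar) adds -ar, so the same rule applies.
The other pattern: stems ending in -l add the prefix zu-.
So belom → belomar.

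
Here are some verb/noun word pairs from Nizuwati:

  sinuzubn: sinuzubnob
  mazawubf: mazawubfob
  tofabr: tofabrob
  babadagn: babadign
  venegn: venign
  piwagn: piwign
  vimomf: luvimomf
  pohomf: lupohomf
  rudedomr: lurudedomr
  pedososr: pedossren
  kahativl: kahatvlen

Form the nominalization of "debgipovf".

debgipvfen

"debgipovf" has second-to-last letter 'v'. The one such stem in the data (kahativl → kahatvlen) deletes the last vowel and adds -en (as does pedososr), so the same rule applies.
The other patterns: stems whose second-to-last letter is 'b' add -ob; stems whose second-to-last letter is 'g' change the last vowel to 'i'; stems whose second-to-last letter is 'm' add the prefix lu-.
So debgipovf → debgipvfen.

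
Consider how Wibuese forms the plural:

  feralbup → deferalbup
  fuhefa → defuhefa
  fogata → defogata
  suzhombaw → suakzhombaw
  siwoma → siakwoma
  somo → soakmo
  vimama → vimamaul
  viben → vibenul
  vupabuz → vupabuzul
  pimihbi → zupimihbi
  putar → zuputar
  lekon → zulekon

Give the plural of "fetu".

defetu

fuhefa and siwoma both end in -a yet inflect differently (defuhefa, siakwoma), so the final letter is not what conditions the rule; the first letter is.
"fetu" begins with f-. The stems beginning with f- (feralbup → deferalbup, fuhefa → defuhefa, fogata → defogata) add the prefix de-.
So fetu → defetu.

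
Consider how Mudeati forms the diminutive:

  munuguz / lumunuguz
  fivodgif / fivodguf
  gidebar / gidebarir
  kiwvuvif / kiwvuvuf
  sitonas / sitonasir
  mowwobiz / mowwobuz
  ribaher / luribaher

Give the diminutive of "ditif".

gidebar and ribaher both end in -r yet inflect differently (gidebarir, luribaher), so the final letter is not what conditions the rule; the last vowel is.
"ditif" has last vowel 'i'. The stems whose last vowel is 'i' (kiwvuvif → kiwvuvuf, fivodgif → fivodguf, mowwobiz → mowwobuz) change the last vowel to 'u'.
So ditif → dituf.

dituf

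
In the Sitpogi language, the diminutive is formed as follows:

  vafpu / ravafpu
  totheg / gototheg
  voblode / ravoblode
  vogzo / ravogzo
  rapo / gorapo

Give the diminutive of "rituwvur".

gorituwvur

vogzo and rapo both end in -o yet inflect differently (ravogzo, gorapo), so the final letter is not what conditions the rule; the first letter is.
"rituwvur" begins with r-. The one such stem in the data (rapo → gorapo) adds the prefix go-, so the same rule applies.
The other pattern: stems beginning with v- add the prefix ra-.
So rituwvur → gorituwvur.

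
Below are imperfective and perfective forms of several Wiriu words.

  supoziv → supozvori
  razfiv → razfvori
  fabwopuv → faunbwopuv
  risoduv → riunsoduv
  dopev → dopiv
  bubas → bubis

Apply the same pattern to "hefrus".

heunfrus

"hefrus" has last vowel 'u'. The stems whose last vowel is 'u' (fabwopuv → faunbwopuv, risoduv → riunsoduv) insert -un- after the first vowel.
The other patterns: stems whose last vowel is 'i' delete the last vowel and add -ori; stems whose last vowel is 'a' or 'e' change the last vowel to 'i'.
So hefrus → heunfrus.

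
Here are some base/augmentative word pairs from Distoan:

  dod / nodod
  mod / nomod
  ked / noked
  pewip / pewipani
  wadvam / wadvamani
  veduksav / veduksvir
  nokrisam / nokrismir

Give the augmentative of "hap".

wadvam and nokrisam both end in -m yet inflect differently (wadvamani, nokrismir), so the final letter is not what conditions the rule; the number of vowels is.
"hap" has 1 vowel. The stems with 1 vowel (dod → nodod, mod → nomod, ked → noked) add the prefix no-.
So hap → nohap.

nohap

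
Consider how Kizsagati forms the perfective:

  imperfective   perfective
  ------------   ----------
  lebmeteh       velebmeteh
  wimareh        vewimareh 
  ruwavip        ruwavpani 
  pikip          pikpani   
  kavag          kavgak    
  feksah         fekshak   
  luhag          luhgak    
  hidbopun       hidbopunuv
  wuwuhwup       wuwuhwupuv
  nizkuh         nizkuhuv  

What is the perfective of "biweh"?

lebmeteh and feksah both end in -h yet inflect differently (velebmeteh, fekshak), so the final letter is not what conditions the rule; the last vowel is.
"biweh" has last vowel 'e'. The stems whose last vowel is 'e' (lebmeteh → velebmeteh, wimareh → vewimareh) add the prefix ve-.
The other patterns: stems whose last vowel is 'i' delete the last vowel and add -ani; stems whose last vowel is 'a' delete the last vowel and add -ak; stems whose last vowel is 'u' add -uv.
So biweh → vebiweh.

vebiweh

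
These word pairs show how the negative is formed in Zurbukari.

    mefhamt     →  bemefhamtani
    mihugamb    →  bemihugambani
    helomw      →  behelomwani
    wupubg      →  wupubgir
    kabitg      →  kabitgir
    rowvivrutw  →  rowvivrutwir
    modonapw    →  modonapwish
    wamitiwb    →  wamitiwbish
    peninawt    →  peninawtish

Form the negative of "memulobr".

memulobrir

"memulobr" has second-to-last letter 'b'. The one such stem in the data (wupubg → wupubgir) adds -ir, so the same rule applies.
So memulobr → memulobrir.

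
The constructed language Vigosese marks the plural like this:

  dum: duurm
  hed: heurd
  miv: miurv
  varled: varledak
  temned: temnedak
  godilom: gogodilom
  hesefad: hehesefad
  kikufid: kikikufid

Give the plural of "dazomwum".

dadazomwum

"dazomwum" has 3 vowels. The stems with 3 vowels (godilom → gogodilom, hesefad → hehesefad, kikufid → kikikufid) repeat the first consonant+vowel as a prefix.
The other patterns: stems with 1 vowel insert -ur- after the first vowel; stems with 2 vowels add -ak.
So dazomwum → dadazomwum.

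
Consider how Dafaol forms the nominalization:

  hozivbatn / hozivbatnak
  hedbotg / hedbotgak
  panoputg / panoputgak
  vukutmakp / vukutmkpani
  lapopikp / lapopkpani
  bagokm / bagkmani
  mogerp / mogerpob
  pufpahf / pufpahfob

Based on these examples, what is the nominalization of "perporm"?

perpormob

vukutmakp and mogerp both end in -p yet inflect differently (vukutmkpani, mogerpob), so the final letter is not what conditions the rule; the second-to-last letter is.
"perporm" has second-to-last letter 'r'. The one such stem in the data (mogerp → mogerpob) adds -ob, so the same rule applies.
The other patterns: stems whose second-to-last letter is 't' add -ak; stems whose second-to-last letter is 'k' delete the last vowel and add -ani.
So perporm → perpormob.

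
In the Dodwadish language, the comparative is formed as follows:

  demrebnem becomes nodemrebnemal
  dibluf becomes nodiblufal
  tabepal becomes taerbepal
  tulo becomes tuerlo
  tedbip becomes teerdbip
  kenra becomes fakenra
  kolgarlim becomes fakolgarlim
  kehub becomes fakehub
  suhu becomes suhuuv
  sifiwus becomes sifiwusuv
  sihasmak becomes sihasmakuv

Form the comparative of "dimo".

"dimo" begins with d-. The stems beginning with d- (demrebnem → nodemrebnemal, dibluf → nodiblufal) add no- … -al around the stem.
So dimo → nodimoal.

nodimoal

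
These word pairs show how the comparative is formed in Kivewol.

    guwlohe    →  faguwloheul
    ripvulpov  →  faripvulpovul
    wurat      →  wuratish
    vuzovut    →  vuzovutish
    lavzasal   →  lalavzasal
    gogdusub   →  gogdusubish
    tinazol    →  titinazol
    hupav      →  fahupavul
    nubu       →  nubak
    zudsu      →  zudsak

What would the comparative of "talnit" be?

talnitish

ripvulpov and tinazol both have last vowel 'o' yet inflect differently (faripvulpovul, titinazol), so the last vowel is not what conditions the rule; the final letter is.
"talnit" ends in -t. The stems ending in -t (wurat → wuratish, vuzovut → vuzovutish) add -ish.
So talnit → talnitish.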